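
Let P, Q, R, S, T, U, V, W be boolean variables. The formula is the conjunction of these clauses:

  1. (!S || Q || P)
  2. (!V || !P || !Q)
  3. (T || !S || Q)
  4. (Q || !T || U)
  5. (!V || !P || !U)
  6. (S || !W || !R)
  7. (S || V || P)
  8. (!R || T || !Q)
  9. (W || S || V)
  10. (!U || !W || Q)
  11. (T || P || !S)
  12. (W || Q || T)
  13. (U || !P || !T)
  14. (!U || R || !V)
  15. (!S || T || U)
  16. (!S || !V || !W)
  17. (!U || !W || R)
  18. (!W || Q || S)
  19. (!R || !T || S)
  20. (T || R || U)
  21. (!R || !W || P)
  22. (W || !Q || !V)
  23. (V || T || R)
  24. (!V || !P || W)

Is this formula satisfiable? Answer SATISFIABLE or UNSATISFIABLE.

Try P = False.
Try Q = True.
Set R = True and propagate.
  then T is forced to True.
  then S is forced to True.
  then W is forced to False.
  then V is forced to False.
U is now unconstrained; take U = True.
So P=False  Q=True  R=True  S=True  T=True  U=True  V=False  W=False is a satisfying assignment.

SATISFIABLE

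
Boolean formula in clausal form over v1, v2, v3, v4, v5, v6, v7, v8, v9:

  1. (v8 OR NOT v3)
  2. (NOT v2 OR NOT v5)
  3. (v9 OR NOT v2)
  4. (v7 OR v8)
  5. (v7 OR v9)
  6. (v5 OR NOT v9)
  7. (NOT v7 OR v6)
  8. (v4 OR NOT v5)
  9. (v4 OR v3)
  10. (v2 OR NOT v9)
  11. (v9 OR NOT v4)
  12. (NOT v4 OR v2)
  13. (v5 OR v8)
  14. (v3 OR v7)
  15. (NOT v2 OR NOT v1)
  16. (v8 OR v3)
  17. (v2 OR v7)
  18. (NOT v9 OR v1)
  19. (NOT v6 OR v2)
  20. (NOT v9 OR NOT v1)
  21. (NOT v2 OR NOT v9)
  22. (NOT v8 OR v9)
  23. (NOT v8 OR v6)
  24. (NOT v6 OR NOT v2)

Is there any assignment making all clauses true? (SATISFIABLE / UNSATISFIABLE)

v2 = True:
  propagation gives v5=False, v9=True; an empty clause results — contradiction.
v2 = False:
  propagation gives v9=False, v7=True, v6=True; an empty clause results — contradiction.
Every branch closes, so no satisfying assignment exists.

UNSATISFIABLE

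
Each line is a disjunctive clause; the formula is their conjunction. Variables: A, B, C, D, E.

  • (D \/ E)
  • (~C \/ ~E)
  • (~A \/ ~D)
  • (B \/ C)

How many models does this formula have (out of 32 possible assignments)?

The models are:
  A=F B=F C=T D=T E=F
  A=F B=T C=F D=F E=T
  A=F B=T C=F D=T E=F
  A=F B=T C=F D=T E=T
  A=F B=T C=T D=T E=F
  A=T B=T C=F D=F E=T
Count: 6.

6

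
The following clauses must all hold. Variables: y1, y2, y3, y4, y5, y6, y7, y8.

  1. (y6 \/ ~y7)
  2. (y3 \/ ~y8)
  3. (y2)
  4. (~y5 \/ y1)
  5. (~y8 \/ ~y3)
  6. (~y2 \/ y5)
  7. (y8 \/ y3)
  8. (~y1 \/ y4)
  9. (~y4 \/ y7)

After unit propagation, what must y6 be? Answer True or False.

True

(y2) stands alone — y2 = True.
(y5 \/ ~y2) with y2 = True leaves only y5, so y5 = True.
(~y5 \/ y1) with y5 = True leaves only y1, so y1 = True.
In (~y1 \/ y4), ~y1 is now false; y4 must hold, so y4 = True.
(y7 \/ ~y4) with y4 = True leaves only y7, so y7 = True.
(y6 \/ ~y7) with y7 = True leaves only y6, so y6 = True.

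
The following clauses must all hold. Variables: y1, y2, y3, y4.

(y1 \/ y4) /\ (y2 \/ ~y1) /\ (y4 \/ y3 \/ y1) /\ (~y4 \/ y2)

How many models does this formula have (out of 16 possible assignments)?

6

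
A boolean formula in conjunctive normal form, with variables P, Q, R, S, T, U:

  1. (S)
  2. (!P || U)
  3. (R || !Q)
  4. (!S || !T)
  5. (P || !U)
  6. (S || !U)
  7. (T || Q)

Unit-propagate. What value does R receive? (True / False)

True

(S) stands alone — S = True.
In (!T || !S), !S is now false; !T must hold, so T = False.
From (Q || T) and T = False: Q = True.
(!Q || R): since Q = True, the clause reduces to (R). R = True.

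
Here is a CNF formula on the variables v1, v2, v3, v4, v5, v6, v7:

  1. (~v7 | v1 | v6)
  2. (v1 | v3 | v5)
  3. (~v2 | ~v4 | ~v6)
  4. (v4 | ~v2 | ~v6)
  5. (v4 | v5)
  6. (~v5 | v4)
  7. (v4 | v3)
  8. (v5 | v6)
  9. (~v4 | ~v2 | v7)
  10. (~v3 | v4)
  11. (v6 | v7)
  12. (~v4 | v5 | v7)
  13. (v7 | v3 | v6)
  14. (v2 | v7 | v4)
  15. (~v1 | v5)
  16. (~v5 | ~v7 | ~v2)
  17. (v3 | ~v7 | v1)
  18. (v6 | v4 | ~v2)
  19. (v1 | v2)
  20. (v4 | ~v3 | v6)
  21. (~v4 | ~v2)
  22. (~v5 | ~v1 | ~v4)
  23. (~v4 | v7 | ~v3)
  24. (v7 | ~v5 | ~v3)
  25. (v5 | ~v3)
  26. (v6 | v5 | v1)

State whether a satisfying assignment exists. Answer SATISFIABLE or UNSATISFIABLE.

UNSATISFIABLE

v4 = True:
  propagation gives v2=False, v1=True, v5=True; an empty clause results — contradiction.
v4 = False:
  propagation gives v5=True; an empty clause results — contradiction.
Every branch closes, so no satisfying assignment exists.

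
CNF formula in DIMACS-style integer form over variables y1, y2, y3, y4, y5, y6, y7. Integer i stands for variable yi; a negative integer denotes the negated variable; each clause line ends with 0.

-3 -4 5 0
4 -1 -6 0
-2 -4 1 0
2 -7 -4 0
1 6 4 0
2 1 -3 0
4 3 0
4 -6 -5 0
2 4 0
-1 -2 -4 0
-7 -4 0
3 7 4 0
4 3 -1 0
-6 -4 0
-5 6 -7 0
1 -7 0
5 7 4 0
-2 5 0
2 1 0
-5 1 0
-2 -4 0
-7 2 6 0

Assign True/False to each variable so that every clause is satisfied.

y1=True, y2=False, y3=False, y4=True, y5=False, y6=False, y7=False

Check each clause:
  1. (~y3 | y5 | ~y4) — ~y3 is true.
  2. (y4 | ~y6 | ~y1) — ~y6 is true.
  3. (y1 | ~y2 | ~y4) — y1 is true.
  4. (y2 | ~y7 | ~y4) — ~y7 is true.
  5. (y4 | y1 | y6) — y1 is true.
  6. (~y3 | y2 | y1) — y1 is true.
  7. (y3 | y4) — y4 is true.
  8. (~y5 | ~y6 | y4) — ~y6 is true.
  9. (y2 | y4) — y4 is true.
  10. (~y4 | ~y1 | ~y2) — ~y2 is true.
  11. (~y7 | ~y4) — ~y7 is true.
  12. (y4 | y7 | y3) — y4 is true.
  13. (~y1 | y3 | y4) — y4 is true.
  14. (~y4 | ~y6) — ~y6 is true.
  15. (y6 | ~y5 | ~y7) — ~y7 is true.
  16. (~y7 | y1) — ~y7 is true.
  17. (y5 | y4 | y7) — y4 is true.
  18. (~y2 | y5) — ~y2 is true.
  19. (y2 | y1) — y1 is true.
  20. (y1 | ~y5) — y1 is true.
  21. (~y4 | ~y2) — ~y2 is true.
  22. (y2 | ~y7 | y6) — ~y7 is true.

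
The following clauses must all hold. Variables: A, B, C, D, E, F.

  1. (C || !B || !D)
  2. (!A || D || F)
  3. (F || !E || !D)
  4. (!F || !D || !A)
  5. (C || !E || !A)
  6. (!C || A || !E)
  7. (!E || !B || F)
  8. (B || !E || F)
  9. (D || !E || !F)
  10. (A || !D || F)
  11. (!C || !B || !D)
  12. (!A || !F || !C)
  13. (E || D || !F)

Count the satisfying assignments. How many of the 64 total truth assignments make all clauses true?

Case analysis on F and D:
  F=T, D=T: remaining (A,B,C,E) ∈ {(F,F,F,F); (F,F,F,T); (F,F,T,F)} — 3.
  F=T, D=F: a clause becomes empty — 0.
  F=F, D=T: remaining (A,B,C,E) ∈ {(T,F,F,F); (T,F,T,F)} — 2.
  F=F, D=F: remaining (A,B,C,E) ∈ {(F,F,F,F); (F,F,T,F); (F,T,F,F); (F,T,T,F)} — 4.
Total: 3 + 0 + 2 + 4 = 9.

9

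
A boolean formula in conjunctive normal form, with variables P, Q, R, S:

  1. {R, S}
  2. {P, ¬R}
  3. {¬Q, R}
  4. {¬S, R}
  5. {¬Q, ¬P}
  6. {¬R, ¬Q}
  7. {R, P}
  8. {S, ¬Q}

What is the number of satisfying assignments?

Satisfying assignments:
  P=T Q=F R=T S=F
  P=T Q=F R=T S=T
Count: 2.

2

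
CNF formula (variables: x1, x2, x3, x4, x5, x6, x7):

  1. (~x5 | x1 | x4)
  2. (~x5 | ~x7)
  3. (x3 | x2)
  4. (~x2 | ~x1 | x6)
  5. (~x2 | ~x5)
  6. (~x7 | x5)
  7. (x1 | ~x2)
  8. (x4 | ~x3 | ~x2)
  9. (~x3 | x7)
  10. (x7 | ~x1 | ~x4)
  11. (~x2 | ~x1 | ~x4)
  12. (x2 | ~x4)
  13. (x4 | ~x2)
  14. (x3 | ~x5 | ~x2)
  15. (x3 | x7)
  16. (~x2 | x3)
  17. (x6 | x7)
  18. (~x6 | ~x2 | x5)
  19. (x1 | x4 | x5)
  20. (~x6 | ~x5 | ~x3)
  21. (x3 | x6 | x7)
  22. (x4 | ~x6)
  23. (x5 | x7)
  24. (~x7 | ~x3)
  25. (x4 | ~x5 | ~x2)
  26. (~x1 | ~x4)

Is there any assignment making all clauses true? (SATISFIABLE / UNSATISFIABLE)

UNSATISFIABLE

x2 = True:
  propagation gives x5=False, x7=False; an empty clause results — contradiction.
x2 = False:
  propagation gives x3=True, x7=True; an empty clause results — contradiction.
Every branch closes, so no satisfying assignment exists.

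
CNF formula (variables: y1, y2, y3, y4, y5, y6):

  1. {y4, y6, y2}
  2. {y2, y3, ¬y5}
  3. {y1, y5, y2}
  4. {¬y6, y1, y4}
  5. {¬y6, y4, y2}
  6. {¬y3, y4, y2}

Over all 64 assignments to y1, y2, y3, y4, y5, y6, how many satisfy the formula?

Case analysis on y2 and y4:
  y2=T, y4=T: y1, y3, y5, y6 free → 2^4 = 16.
  y2=T, y4=F: y3, y5 free; 3 ways for (y1,y6) × 2^2 = 12.
  y2=F, y4=T: y6 free; 4 ways for (y1,y3,y5) × 2^1 = 8.
  y2=F, y4=F: a clause becomes empty — 0.
Total: 16 + 12 + 8 + 0 = 36.

36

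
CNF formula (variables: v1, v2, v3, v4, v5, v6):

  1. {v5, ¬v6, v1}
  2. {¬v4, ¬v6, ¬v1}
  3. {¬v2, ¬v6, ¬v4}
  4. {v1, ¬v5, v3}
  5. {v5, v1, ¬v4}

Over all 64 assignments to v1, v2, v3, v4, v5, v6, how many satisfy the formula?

Split on v1, then v4.
  v1=T, v4=T: forces v6=F; v2, v3, v5 free → 2^3 = 8.
  v1=T, v4=F: v2, v3, v5, v6 free → 2^4 = 16.
  v1=F, v4=T: remaining (v2,v3,v5,v6) ∈ {(F,T,T,F); (F,T,T,T); (T,T,T,F)} — 3.
  v1=F, v4=F: v2 free; 4 ways for (v3,v5,v6) × 2^1 = 8.
Total: 8 + 16 + 3 + 8 = 35.

35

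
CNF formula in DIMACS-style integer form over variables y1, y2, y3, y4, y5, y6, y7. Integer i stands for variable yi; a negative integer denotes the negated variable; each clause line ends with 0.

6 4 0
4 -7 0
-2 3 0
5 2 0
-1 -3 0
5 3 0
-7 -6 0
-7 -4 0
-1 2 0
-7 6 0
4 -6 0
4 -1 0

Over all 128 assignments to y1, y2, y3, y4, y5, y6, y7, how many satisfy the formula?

8

Case analysis on y4 and y6:
  y4=T, y6=T: remaining (y1,y2,y3,y5,y7) ∈ {(F,F,F,T,F); (F,F,T,T,F); (F,T,T,F,F); (F,T,T,T,F)} — 4.
  y4=T, y6=F: remaining (y1,y2,y3,y5,y7) ∈ {(F,F,F,T,F); (F,F,T,T,F); (F,T,T,F,F); (F,T,T,T,F)} — 4.
  y4=F, y6=T: a clause becomes empty — 0.
  y4=F, y6=F: a clause becomes empty — 0.
Total: 4 + 4 + 0 + 0 = 8.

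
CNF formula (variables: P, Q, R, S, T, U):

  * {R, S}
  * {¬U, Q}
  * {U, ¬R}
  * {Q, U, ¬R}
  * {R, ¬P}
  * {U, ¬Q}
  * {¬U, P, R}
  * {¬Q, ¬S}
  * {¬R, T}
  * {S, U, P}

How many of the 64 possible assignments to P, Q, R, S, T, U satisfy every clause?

4

The models are:
  P=F Q=F R=F S=T T=F U=F
  P=F Q=F R=F S=T T=T U=F
  P=F Q=T R=T S=F T=T U=T
  P=T Q=T R=T S=F T=T U=T
Count: 4.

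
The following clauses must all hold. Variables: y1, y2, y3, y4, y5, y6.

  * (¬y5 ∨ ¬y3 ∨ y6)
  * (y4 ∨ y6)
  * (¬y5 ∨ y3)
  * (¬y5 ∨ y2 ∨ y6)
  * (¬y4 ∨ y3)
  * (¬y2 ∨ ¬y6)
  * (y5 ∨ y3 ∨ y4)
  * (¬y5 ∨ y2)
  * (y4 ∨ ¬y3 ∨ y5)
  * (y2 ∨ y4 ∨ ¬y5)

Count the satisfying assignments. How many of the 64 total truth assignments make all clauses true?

Satisfying assignments:
  y1=0 y2=0 y3=1 y4=1 y5=0 y6=0
  y1=0 y2=0 y3=1 y4=1 y5=0 y6=1
  y1=0 y2=1 y3=1 y4=1 y5=0 y6=0
  y1=1 y2=0 y3=1 y4=1 y5=0 y6=0
  y1=1 y2=0 y3=1 y4=1 y5=0 y6=1
  y1=1 y2=1 y3=1 y4=1 y5=0 y6=0
Count: 6.

6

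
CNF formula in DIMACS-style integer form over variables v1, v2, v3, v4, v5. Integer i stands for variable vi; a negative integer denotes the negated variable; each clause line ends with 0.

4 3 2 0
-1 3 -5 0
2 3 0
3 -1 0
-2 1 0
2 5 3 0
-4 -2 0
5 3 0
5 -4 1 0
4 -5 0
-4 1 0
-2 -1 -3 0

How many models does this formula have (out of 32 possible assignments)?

4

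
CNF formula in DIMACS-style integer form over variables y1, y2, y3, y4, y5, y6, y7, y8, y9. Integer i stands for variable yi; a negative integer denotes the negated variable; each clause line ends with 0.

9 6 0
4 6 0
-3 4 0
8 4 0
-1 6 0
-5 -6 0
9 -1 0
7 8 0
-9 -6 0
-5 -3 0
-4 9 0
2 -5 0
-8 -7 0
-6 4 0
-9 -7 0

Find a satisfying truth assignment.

y1=F, y2=T, y3=F, y4=T, y5=T, y6=F, y7=F, y8=T, y9=T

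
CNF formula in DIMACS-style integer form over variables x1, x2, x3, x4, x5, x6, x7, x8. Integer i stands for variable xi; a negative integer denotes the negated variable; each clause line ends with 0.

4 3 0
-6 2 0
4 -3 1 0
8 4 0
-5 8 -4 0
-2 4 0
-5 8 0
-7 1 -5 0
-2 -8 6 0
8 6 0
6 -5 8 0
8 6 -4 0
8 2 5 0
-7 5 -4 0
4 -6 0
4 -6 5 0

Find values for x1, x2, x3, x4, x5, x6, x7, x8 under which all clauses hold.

x1=T  x2=F  x3=T  x4=T  x5=T  x6=F  x7=T  x8=T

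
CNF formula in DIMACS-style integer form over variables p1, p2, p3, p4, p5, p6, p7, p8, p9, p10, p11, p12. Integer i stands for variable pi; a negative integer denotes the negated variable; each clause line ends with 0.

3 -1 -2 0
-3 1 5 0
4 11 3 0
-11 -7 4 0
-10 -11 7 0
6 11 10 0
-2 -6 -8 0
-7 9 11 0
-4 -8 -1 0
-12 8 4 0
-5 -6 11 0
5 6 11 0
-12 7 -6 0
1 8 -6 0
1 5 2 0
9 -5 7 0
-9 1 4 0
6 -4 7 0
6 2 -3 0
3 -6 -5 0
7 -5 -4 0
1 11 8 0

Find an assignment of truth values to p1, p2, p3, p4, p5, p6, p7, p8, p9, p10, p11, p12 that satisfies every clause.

p1 = True, p2 = True, p3 = True, p4 = True, p5 = True, p6 = True, p7 = True, p8 = False, p9 = False, p10 = True, p11 = True, p12 = True

Set p1 = True and propagate.
Branch on p2: take p2 = True.
  then p3 is forced to True.
The remaining clauses are satisfied by p4 = True, p5 = True, p6 = True, p7 = True, p8 = False, p9 = False, p10 = True, p11 = True, p12 = True.
Every clause has at least one true literal under this assignment.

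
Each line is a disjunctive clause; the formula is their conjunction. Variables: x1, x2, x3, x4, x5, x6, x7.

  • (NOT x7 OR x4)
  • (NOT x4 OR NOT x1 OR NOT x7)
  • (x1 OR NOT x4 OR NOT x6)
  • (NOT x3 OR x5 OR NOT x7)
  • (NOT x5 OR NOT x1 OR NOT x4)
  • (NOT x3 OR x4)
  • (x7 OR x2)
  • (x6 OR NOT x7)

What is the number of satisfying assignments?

Case analysis on x4 and x7:
  x4=T, x7=T: a clause becomes empty — 0.
  x4=T, x7=F: x3 free; 4 ways for (x1,x2,x5,x6) × 2^1 = 8.
  x4=F, x7=T: a clause becomes empty — 0.
  x4=F, x7=F: forces x2=T; x3=F; x1, x5, x6 free → 2^3 = 8.
Total: 0 + 8 + 0 + 8 = 16.

16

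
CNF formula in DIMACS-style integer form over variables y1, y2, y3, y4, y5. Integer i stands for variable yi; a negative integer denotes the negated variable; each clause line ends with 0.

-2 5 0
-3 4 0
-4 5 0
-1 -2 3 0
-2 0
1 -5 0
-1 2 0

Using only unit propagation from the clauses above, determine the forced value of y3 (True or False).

Unit clause (NOT y2) sets y2 = False.
(NOT y1 OR y2): since y2 = False, the clause reduces to (NOT y1). y1 = False.
(NOT y5 OR y1): since y1 = False, the clause reduces to (NOT y5). y5 = False.
(y5 OR NOT y4): since y5 = False, the clause reduces to (NOT y4). y4 = False.
(NOT y3 OR y4) with y4 = False leaves only NOT y3, so y3 = False.

False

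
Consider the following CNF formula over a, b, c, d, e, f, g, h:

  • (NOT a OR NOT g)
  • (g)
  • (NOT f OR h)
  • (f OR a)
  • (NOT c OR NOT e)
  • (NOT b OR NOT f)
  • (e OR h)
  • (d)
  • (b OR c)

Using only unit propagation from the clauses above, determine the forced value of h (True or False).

True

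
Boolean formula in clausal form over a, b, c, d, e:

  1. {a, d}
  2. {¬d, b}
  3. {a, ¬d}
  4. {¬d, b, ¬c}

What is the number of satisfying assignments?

12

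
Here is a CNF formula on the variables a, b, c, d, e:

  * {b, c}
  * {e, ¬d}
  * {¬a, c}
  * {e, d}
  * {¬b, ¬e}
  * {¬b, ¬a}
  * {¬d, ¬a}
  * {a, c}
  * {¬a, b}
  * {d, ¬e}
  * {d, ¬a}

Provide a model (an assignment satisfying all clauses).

a=0  b=0  c=1  d=1  e=1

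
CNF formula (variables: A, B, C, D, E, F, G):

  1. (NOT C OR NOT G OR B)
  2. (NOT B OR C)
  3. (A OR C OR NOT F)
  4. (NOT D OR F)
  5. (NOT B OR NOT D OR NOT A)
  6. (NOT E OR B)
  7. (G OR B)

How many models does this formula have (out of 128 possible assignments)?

24

Split on B, then C.
  B=1, C=1: E, G free; 5 ways for (A,D,F) × 2^2 = 20.
  B=1, C=0: a clause becomes empty — 0.
  B=0, C=1: a clause becomes empty — 0.
  B=0, C=0: remaining (A,D,E,F,G) ∈ {(0,0,0,0,1); (1,0,0,0,1); (1,0,0,1,1); (1,1,0,1,1)} — 4.
Total: 20 + 0 + 0 + 4 = 24.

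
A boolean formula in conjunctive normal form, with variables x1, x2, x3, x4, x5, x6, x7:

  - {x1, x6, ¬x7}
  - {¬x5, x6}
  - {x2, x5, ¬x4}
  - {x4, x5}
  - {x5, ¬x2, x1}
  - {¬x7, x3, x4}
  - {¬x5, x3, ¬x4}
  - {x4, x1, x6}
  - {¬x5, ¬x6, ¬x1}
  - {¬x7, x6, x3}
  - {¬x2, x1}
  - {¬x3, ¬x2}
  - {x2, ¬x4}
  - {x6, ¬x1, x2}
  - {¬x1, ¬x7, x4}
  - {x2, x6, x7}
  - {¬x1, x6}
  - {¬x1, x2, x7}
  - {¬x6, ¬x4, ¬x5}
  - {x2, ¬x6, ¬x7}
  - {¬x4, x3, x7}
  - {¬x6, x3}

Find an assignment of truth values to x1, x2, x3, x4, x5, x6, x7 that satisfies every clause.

x1 = F  x2 = F  x3 = T  x4 = F  x5 = T  x6 = T  x7 = F

Try x1 = False.
  then x2 is forced to False.
  then x4 is forced to False.
  then x5 is forced to True.
  then x6 is forced to True.
  then x7 is forced to False.
  then x3 is forced to True.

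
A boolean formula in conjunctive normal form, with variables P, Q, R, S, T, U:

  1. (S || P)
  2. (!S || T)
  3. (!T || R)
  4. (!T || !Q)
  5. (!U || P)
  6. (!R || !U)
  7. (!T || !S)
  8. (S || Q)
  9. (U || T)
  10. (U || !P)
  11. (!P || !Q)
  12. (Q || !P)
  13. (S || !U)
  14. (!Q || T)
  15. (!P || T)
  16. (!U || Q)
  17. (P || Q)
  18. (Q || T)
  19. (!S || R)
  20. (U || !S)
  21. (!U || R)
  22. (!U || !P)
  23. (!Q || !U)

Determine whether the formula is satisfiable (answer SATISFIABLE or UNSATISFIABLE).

UNSATISFIABLE

U = True:
  propagation gives P=True; an empty clause results — contradiction.
U = False:
  propagation gives T=True, R=True, Q=False, S=False; an empty clause results — contradiction.
Every branch closes, so no satisfying assignment exists.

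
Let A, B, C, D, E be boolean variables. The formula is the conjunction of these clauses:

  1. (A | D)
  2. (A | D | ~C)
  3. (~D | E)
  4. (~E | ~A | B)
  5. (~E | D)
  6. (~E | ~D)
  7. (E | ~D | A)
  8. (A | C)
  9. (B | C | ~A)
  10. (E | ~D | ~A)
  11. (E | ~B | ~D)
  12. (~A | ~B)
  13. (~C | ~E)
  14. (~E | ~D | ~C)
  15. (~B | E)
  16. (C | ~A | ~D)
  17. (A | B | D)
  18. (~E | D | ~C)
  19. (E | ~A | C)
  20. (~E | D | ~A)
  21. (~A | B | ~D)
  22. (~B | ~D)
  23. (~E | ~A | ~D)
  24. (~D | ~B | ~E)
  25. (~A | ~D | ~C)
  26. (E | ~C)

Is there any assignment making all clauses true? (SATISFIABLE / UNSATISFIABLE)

UNSATISFIABLE

D = True:
  propagation gives E=True; an empty clause results — contradiction.
D = False:
  propagation gives A=True, E=False, B=False, C=True; an empty clause results — contradiction.
Every branch closes, so no satisfying assignment exists.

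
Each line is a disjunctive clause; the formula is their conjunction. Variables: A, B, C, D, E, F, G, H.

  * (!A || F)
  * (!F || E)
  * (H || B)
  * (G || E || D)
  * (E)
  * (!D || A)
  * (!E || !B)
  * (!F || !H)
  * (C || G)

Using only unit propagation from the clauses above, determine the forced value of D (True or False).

Unit clause (E) sets E = True.
From (!E || !B) and E = True: B = False.
In (H || B), B is now false; H must hold, so H = True.
(!F || !H): since H = True, the clause reduces to (!F). F = False.
(!A || F): since F = False, the clause reduces to (!A). A = False.
From (!D || A) and A = False: D = False.

False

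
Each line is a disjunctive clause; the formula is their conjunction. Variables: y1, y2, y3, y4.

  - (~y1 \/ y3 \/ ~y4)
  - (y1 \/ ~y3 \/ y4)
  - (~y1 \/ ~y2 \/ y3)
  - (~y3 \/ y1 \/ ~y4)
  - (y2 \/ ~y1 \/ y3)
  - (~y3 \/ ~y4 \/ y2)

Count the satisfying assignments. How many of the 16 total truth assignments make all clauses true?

The models are:
  y1=0 y2=0 y3=0 y4=0
  y1=0 y2=0 y3=0 y4=1
  y1=0 y2=1 y3=0 y4=0
  y1=0 y2=1 y3=0 y4=1
  y1=1 y2=0 y3=1 y4=0
  y1=1 y2=1 y3=1 y4=0
  y1=1 y2=1 y3=1 y4=1
Count: 7.

7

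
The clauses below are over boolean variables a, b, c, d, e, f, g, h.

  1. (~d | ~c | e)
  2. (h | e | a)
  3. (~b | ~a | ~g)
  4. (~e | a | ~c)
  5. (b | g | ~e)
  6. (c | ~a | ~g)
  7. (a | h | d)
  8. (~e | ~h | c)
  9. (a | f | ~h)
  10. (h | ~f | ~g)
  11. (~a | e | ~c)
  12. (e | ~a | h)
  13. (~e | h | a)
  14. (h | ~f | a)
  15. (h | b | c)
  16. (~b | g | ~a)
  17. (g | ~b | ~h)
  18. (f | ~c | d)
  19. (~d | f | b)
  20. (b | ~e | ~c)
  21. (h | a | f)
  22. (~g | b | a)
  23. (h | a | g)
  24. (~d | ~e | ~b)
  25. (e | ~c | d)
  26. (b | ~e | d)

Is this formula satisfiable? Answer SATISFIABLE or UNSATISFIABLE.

SATISFIABLE

Set a = False and propagate.
Branch on b: take b = True.
The remaining clauses are satisfied by c = False, d = False, e = False, f = True, g = True, h = True.
Every clause has at least one true literal under this assignment.
So a=F, b=T, c=F, d=F, e=F, f=T, g=T, h=T is a satisfying assignment.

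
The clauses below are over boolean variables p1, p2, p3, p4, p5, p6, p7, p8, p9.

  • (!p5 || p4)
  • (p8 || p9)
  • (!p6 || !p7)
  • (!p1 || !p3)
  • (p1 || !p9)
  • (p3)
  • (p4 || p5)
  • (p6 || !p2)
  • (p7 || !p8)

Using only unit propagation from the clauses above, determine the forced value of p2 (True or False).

False

Unit clause (p3) sets p3 = True.
(!p1 || !p3): since p3 = True, the clause reduces to (!p1). p1 = False.
From (!p9 || p1) and p1 = False: p9 = False.
(p9 || p8): since p9 = False, the clause reduces to (p8). p8 = True.
(p7 || !p8) with p8 = True leaves only p7, so p7 = True.
In (!p7 || !p6), !p7 is now false; !p6 must hold, so p6 = False.
(!p2 || p6): since p6 = False, the clause reduces to (!p2). p2 = False.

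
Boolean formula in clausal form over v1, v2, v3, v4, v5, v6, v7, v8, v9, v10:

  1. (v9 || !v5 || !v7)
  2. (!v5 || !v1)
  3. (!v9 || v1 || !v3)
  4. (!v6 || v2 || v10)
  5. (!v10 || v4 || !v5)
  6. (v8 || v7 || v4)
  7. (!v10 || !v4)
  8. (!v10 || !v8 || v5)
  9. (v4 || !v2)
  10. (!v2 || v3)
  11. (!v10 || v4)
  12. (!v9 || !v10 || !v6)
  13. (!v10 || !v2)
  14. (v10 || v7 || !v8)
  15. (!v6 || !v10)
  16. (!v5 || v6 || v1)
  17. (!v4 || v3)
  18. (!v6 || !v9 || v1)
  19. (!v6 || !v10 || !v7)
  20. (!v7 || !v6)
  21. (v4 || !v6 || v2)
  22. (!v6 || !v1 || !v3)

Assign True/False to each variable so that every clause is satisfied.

v1=F  v2=F  v3=T  v4=F  v5=F  v6=F  v7=T  v8=T  v9=F  v10=F

Try v1 = False.
Set v2 = False and propagate.
The remaining clauses are satisfied by v3 = True, v4 = False, v5 = False, v6 = False, v7 = True, v8 = True, v9 = False, v10 = False.
Check each clause:
  1. (!v7 || v9 || !v5) — !v5 is true.
  2. (!v5 || !v1) — !v5 is true.
  3. (!v9 || v1 || !v3) — !v9 is true.
  4. (!v6 || v2 || v10) — !v6 is true.
  5. (!v10 || v4 || !v5) — !v5 is true.
  6. (v8 || v7 || v4) — v8 is true.
  7. (!v10 || !v4) — !v4 is true.
  8. (!v8 || !v10 || v5) — !v10 is true.
  9. (v4 || !v2) — !v2 is true.
  10. (!v2 || v3) — v3 is true.
  11. (!v10 || v4) — !v10 is true.
  12. (!v9 || !v10 || !v6) — !v6 is true.
  13. (!v10 || !v2) — !v2 is true.
  14. (v10 || !v8 || v7) — v7 is true.
  15. (!v10 || !v6) — !v6 is true.
  16. (!v5 || v6 || v1) — !v5 is true.
  17. (!v4 || v3) — v3 is true.
  18. (!v9 || !v6 || v1) — !v6 is true.
  19. (!v10 || !v6 || !v7) — !v6 is true.
  20. (!v7 || !v6) — !v6 is true.
  21. (v4 || v2 || !v6) — !v6 is true.
  22. (!v1 || !v3 || !v6) — !v6 is true.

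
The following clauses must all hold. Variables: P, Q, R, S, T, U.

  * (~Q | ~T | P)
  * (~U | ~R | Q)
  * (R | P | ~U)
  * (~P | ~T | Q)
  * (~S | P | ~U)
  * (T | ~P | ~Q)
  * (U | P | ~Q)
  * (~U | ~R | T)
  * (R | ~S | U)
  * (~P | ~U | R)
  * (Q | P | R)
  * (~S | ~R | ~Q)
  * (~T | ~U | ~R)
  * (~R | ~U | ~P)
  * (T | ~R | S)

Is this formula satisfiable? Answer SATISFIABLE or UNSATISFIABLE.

SATISFIABLE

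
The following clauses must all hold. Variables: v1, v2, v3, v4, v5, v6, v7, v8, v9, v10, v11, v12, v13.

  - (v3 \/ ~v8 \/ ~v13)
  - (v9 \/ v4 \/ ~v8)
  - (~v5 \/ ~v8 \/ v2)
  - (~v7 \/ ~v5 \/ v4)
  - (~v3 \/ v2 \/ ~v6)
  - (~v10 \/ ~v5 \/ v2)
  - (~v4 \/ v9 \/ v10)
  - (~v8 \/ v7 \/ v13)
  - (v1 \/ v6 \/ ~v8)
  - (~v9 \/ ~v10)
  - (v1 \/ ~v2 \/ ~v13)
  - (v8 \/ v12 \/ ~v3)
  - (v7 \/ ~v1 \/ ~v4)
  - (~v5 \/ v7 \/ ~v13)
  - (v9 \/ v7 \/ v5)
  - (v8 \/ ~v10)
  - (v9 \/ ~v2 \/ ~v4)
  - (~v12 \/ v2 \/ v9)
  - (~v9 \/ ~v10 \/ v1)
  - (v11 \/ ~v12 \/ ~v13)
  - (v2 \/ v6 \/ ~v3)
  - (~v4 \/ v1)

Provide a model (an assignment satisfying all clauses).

v1=T, v2=F, v3=F, v4=F, v5=F, v6=T, v7=F, v8=F, v9=T, v10=F, v11=T, v12=T, v13=T

v11 occurs only positively in the remaining clauses — set v11 = True.
Set v1 = True and propagate.
For the remaining variables, v2 = False, v3 = False, v4 = False, v5 = False, v6 = True, v7 = False, v8 = False, v9 = True, v10 = False, v12 = True, v13 = True works.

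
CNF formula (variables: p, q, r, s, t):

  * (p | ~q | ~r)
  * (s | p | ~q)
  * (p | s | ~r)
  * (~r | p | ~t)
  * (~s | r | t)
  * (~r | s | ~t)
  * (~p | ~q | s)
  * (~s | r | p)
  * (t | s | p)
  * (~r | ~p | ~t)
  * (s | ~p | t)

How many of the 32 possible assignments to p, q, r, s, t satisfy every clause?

7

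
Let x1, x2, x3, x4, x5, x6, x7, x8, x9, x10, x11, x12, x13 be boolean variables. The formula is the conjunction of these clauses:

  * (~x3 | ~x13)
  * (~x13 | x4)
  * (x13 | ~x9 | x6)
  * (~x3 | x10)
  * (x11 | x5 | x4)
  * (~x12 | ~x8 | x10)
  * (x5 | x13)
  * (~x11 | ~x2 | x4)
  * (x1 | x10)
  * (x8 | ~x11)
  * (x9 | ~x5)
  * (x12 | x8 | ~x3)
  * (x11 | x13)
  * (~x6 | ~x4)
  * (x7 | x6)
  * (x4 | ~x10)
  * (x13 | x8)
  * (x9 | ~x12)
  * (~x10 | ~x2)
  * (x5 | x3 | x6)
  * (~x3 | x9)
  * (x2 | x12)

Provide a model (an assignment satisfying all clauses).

x7 occurs only positively in the remaining clauses — set x7 = True.
Try x1 = False.
  then x10 is forced to True.
  then x4 is forced to True.
  then x6 is forced to False.
  then x2 is forced to False.
  then x12 is forced to True.
  then x9 is forced to True.
  then x13 is forced to True.
  then x3 is forced to False.
  then x5 is forced to True.
Try x8 = False.
  then x11 is forced to False.
Every clause has at least one true literal under this assignment.

x1=F, x2=F, x3=F, x4=T, x5=T, x6=F, x7=T, x8=F, x9=T, x10=T, x11=F, x12=T, x13=T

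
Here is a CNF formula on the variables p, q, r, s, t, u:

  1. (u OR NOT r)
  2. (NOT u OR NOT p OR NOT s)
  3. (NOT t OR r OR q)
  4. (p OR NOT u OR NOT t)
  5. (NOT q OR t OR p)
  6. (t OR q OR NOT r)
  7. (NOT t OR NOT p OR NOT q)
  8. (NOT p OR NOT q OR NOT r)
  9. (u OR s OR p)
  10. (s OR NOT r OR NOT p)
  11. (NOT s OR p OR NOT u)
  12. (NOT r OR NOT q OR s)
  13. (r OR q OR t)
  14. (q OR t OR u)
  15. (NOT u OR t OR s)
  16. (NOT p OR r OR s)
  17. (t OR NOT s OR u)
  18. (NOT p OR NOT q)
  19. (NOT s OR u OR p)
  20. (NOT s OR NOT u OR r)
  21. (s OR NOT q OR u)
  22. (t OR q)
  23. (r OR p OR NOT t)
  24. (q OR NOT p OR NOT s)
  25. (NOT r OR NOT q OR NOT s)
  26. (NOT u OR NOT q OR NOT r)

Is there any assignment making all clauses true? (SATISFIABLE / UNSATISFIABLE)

UNSATISFIABLE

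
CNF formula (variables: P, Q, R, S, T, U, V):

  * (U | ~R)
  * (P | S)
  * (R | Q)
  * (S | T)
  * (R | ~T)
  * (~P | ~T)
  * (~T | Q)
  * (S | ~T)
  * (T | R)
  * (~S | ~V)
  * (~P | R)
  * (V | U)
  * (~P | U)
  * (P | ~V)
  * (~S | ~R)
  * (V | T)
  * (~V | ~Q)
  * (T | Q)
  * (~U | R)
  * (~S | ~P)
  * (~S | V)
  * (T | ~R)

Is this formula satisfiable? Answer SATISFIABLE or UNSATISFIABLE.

T = True:
  propagation gives R=True, U=True, P=False, S=True; an empty clause results — contradiction.
T = False:
  propagation gives S=True, R=True; an empty clause results — contradiction.
Every branch closes, so no satisfying assignment exists.

UNSATISFIABLE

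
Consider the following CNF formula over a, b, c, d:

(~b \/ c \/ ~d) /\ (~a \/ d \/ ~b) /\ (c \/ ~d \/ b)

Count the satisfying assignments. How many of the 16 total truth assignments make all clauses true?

10

Case analysis on b and d:
  b=T, d=T: remaining (a,c) ∈ {(F,T); (T,T)} — 2.
  b=T, d=F: remaining (a,c) ∈ {(F,F); (F,T)} — 2.
  b=F, d=T: remaining (a,c) ∈ {(F,T); (T,T)} — 2.
  b=F, d=F: remaining (a,c) ∈ {(F,F); (F,T); (T,F); (T,T)} — 4.
Total: 2 + 2 + 2 + 4 = 10.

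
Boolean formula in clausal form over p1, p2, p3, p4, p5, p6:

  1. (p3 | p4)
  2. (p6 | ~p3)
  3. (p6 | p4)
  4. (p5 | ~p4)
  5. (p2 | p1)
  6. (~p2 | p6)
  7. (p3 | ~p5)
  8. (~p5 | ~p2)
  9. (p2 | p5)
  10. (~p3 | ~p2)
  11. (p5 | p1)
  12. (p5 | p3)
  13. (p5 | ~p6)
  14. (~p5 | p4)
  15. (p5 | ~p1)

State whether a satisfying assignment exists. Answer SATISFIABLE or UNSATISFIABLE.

Branch on p1: take p1 = True.
  then p5 is forced to True.
  then p3 is forced to True.
  then p6 is forced to True.
  then p2 is forced to False.
  then p4 is forced to True.
So p1=1, p2=0, p3=1, p4=1, p5=1, p6=1 is a satisfying assignment.

SATISFIABLE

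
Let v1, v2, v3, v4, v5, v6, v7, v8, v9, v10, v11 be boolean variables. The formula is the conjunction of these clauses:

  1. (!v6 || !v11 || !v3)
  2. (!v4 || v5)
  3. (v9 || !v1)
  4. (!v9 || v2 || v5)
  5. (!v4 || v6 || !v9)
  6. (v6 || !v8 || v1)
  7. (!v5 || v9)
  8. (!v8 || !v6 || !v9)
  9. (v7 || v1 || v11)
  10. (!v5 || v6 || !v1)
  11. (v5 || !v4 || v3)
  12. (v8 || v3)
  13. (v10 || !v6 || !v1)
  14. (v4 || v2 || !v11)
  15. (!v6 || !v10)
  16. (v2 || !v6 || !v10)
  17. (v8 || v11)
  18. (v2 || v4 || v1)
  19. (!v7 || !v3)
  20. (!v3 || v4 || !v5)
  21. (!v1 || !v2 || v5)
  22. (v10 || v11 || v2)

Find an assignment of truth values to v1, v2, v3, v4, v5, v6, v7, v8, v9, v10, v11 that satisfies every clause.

v1 = F  v2 = T  v3 = F  v4 = F  v5 = F  v6 = T  v7 = F  v8 = T  v9 = F  v10 = F  v11 = T

Try v1 = False.
Try v2 = True.
For the remaining variables, v3 = False, v4 = False, v5 = False, v6 = True, v7 = False, v8 = True, v9 = False, v10 = False, v11 = True works.
Every clause has at least one true literal under this assignment.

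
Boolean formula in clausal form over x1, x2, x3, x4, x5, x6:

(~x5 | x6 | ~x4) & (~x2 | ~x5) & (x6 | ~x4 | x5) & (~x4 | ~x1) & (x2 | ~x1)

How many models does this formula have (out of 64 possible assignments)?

Case analysis on x4 and x5:
  x4=1, x5=1: remaining (x1,x2,x3,x6) ∈ {(0,0,0,1); (0,0,1,1)} — 2.
  x4=1, x5=0: remaining (x1,x2,x3,x6) ∈ {(0,0,0,1); (0,0,1,1); (0,1,0,1); (0,1,1,1)} — 4.
  x4=0, x5=1: remaining (x1,x2,x3,x6) ∈ {(0,0,0,0); (0,0,0,1); (0,0,1,0); (0,0,1,1)} — 4.
  x4=0, x5=0: x3, x6 free; 3 ways for (x1,x2) × 2^2 = 12.
Total: 2 + 4 + 4 + 12 = 22.

22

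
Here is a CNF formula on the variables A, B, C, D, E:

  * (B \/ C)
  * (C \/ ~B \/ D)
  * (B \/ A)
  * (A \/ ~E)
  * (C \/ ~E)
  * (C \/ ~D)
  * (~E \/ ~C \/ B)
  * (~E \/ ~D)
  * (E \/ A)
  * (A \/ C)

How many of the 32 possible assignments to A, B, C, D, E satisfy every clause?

5

The models are:
  A=T B=F C=T D=F E=F
  A=T B=F C=T D=T E=F
  A=T B=T C=T D=F E=F
  A=T B=T C=T D=F E=T
  A=T B=T C=T D=T E=F
Count: 5.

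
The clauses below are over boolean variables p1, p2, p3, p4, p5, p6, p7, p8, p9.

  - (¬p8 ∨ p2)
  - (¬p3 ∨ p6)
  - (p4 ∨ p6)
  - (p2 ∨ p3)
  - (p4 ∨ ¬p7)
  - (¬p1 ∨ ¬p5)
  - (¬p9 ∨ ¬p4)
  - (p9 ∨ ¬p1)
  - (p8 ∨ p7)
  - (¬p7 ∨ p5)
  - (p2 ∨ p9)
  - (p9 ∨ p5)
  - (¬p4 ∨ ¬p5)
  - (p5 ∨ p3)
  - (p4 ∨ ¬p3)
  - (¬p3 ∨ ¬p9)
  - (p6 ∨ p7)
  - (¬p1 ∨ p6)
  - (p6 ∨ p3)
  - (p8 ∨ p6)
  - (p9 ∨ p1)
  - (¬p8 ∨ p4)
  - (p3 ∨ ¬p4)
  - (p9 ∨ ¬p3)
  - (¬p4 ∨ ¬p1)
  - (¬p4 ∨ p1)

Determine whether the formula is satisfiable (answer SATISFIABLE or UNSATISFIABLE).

UNSATISFIABLE

p4 = True:
  propagation gives p9=False, p1=False; an empty clause results — contradiction.
p4 = False:
  propagation gives p6=True, p7=False, p8=True; an empty clause results — contradiction.
Every branch closes, so no satisfying assignment exists.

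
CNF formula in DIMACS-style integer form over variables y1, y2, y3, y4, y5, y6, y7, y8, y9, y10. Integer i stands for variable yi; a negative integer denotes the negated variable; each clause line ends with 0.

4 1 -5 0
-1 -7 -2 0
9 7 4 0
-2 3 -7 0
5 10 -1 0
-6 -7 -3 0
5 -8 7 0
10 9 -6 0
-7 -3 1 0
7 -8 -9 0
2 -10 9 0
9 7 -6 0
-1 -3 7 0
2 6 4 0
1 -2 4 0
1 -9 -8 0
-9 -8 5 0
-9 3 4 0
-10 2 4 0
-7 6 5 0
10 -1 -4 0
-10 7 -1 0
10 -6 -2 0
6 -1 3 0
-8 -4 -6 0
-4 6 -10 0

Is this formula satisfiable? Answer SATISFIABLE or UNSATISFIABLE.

y8 occurs only negated in the remaining clauses — set y8 = False.
Branch on y1: take y1 = False.
Branch on y2: take y2 = True.
  then y4 is forced to True.
Try y3 = False.
  then y7 is forced to False.
For the remaining variables, y5 = False, y6 = False, y9 = False, y10 = False works.
So y1 = F, y2 = T, y3 = F, y4 = T, y5 = F, y6 = F, y7 = F, y8 = F, y9 = F, y10 = F is a satisfying assignment.

SATISFIABLE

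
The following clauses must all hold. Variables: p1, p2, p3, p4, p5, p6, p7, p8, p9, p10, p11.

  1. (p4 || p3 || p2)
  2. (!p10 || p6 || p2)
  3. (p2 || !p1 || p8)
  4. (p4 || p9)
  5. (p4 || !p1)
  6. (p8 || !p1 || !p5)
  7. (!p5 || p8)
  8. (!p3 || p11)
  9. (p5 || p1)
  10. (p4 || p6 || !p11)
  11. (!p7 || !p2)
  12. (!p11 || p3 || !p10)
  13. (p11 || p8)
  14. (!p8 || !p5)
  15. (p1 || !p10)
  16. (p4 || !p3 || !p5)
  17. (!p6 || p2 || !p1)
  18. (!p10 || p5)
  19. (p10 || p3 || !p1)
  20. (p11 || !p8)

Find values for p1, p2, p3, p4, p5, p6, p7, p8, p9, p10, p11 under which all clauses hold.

Pure literal: p4 appears only positively; assign p4 = True.
Pure literal: p7 appears only negated; assign p7 = False.
Try p1 = True.
For the remaining variables, p2 = True, p3 = True, p5 = False, p6 = False, p8 = False, p9 = True, p10 = False, p11 = True works.

p1=T, p2=T, p3=T, p4=T, p5=F, p6=F, p7=F, p8=F, p9=T, p10=F, p11=T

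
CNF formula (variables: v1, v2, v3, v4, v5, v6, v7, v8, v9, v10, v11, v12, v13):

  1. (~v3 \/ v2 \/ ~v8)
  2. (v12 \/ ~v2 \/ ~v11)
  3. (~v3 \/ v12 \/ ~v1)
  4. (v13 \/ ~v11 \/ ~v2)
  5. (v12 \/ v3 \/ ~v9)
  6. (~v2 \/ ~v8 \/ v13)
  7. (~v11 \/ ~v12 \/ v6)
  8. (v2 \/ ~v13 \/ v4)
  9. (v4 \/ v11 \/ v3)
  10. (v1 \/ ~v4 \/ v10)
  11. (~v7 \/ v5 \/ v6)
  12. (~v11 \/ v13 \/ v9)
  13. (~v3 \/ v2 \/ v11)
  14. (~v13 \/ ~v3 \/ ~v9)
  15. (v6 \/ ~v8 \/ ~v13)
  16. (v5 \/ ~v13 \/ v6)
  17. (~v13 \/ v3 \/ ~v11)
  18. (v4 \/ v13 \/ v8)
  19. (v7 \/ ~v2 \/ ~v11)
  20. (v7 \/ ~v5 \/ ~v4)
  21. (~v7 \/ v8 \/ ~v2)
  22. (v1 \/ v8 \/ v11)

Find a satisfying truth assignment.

v1=1  v2=1  v3=0  v4=1  v5=0  v6=0  v7=0  v8=0  v9=0  v10=0  v11=0  v12=0  v13=0

Check each clause:
  1. (~v8 \/ v2 \/ ~v3) — ~v8 is true.
  2. (~v11 \/ v12 \/ ~v2) — ~v11 is true.
  3. (~v1 \/ ~v3 \/ v12) — ~v3 is true.
  4. (~v11 \/ ~v2 \/ v13) — ~v11 is true.
  5. (v3 \/ ~v9 \/ v12) — ~v9 is true.
  6. (~v2 \/ ~v8 \/ v13) — ~v8 is true.
  7. (~v12 \/ v6 \/ ~v11) — ~v12 is true.
  8. (v4 \/ v2 \/ ~v13) — v2 is true.
  9. (v3 \/ v4 \/ v11) — v4 is true.
  10. (v1 \/ v10 \/ ~v4) — v1 is true.
  11. (v6 \/ v5 \/ ~v7) — ~v7 is true.
  12. (~v11 \/ v9 \/ v13) — ~v11 is true.
  13. (~v3 \/ v11 \/ v2) — v2 is true.
  14. (~v9 \/ ~v13 \/ ~v3) — ~v13 is true.
  15. (~v8 \/ ~v13 \/ v6) — ~v8 is true.
  16. (v5 \/ ~v13 \/ v6) — ~v13 is true.
  17. (v3 \/ ~v13 \/ ~v11) — ~v13 is true.
  18. (v13 \/ v4 \/ v8) — v4 is true.
  19. (~v11 \/ v7 \/ ~v2) — ~v11 is true.
  20. (~v4 \/ v7 \/ ~v5) — ~v5 is true.
  21. (~v7 \/ ~v2 \/ v8) — ~v7 is true.
  22. (v1 \/ v11 \/ v8) — v1 is true.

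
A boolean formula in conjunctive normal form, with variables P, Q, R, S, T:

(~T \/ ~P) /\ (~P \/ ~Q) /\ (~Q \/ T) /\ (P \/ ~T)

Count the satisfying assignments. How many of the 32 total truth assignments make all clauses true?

The models are:
  P=0 Q=0 R=0 S=0 T=0
  P=0 Q=0 R=0 S=1 T=0
  P=0 Q=0 R=1 S=0 T=0
  P=0 Q=0 R=1 S=1 T=0
  P=1 Q=0 R=0 S=0 T=0
  P=1 Q=0 R=0 S=1 T=0
  P=1 Q=0 R=1 S=0 T=0
  P=1 Q=0 R=1 S=1 T=0
That's 8 in total.

8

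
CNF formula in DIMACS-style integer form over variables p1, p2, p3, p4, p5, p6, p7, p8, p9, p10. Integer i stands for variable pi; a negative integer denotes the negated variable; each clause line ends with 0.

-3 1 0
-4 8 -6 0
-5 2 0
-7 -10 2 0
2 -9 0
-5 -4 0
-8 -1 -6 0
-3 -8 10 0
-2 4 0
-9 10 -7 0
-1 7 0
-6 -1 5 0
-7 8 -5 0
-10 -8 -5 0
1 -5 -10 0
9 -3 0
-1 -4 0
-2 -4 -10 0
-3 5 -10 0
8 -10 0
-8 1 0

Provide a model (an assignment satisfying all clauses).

p1 = 1, p2 = 0, p3 = 0, p4 = 0, p5 = 0, p6 = 0, p7 = 1, p8 = 1, p9 = 0, p10 = 0

p3 occurs only negated in the remaining clauses — set p3 = False.
Pure literal: p6 appears only negated; assign p6 = False.
Try p1 = True.
  then p7 is forced to True.
  then p4 is forced to False.
  then p2 is forced to False.
  then p5 is forced to False.
  then p10 is forced to False.
  then p9 is forced to False.
p8 is now unconstrained; take p8 = True.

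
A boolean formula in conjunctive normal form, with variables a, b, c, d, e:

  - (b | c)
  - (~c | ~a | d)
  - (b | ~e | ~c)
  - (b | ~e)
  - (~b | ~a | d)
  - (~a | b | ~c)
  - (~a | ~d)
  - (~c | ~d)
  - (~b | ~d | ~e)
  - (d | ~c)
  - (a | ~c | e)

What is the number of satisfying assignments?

3

The models are:
  a=0 b=1 c=0 d=0 e=0
  a=0 b=1 c=0 d=0 e=1
  a=0 b=1 c=0 d=1 e=0
That's 3 in total.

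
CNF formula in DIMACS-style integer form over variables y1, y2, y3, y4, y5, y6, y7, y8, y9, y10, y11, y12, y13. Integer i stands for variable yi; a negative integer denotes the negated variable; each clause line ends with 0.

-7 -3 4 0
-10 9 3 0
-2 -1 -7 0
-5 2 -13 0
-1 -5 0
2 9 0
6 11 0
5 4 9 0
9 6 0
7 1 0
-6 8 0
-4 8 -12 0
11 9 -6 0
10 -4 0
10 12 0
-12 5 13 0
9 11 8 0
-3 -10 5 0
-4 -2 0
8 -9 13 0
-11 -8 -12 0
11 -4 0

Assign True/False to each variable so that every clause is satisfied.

Branch on y1: take y1 = True.
  then y5 is forced to False.
Set y2 = False and propagate.
  then y9 is forced to True.
For the remaining variables, y3 = False, y4 = True, y6 = True, y7 = False, y8 = True, y10 = True, y11 = True, y12 = False, y13 = False works.
Every clause has at least one true literal under this assignment.

y1=T, y2=F, y3=F, y4=T, y5=F, y6=T, y7=F, y8=T, y9=T, y10=T, y11=T, y12=F, y13=F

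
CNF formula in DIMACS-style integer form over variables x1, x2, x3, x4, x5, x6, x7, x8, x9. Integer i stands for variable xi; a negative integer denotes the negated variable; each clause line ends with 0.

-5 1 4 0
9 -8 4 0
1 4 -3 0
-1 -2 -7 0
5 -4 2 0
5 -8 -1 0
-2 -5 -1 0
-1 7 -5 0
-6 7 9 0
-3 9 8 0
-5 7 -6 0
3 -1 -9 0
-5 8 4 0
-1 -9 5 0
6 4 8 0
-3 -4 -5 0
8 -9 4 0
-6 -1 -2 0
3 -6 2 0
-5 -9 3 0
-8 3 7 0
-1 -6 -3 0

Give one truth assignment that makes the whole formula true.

Branch on x1: take x1 = False.
Set x2 = True and propagate.
For the remaining variables, x3 = True, x4 = True, x5 = False, x6 = False, x7 = False, x8 = False, x9 = True works.
Every clause has at least one true literal under this assignment.

x1=0, x2=1, x3=1, x4=1, x5=0, x6=0, x7=0, x8=0, x9=1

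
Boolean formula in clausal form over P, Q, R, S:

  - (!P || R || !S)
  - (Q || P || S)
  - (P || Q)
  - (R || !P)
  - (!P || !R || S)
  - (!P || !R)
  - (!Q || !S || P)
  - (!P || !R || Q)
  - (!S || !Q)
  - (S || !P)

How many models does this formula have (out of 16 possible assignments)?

2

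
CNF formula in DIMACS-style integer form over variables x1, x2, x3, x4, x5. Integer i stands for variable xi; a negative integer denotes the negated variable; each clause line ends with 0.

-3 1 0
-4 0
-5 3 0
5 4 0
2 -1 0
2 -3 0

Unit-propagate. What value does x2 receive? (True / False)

Unit clause (NOT x4) sets x4 = False.
(x4 OR x5) with x4 = False leaves only x5, so x5 = True.
From (NOT x5 OR x3) and x5 = True: x3 = True.
From (x1 OR NOT x3) and x3 = True: x1 = True.
In (x2 OR NOT x1), NOT x1 is now false; x2 must hold, so x2 = True.

True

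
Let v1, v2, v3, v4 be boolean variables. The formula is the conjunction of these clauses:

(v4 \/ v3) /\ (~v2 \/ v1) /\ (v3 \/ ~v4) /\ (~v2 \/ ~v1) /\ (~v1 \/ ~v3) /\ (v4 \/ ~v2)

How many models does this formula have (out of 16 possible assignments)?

Satisfying assignments:
  v1=0 v2=0 v3=1 v4=0
  v1=0 v2=0 v3=1 v4=1
That's 2 in total.

2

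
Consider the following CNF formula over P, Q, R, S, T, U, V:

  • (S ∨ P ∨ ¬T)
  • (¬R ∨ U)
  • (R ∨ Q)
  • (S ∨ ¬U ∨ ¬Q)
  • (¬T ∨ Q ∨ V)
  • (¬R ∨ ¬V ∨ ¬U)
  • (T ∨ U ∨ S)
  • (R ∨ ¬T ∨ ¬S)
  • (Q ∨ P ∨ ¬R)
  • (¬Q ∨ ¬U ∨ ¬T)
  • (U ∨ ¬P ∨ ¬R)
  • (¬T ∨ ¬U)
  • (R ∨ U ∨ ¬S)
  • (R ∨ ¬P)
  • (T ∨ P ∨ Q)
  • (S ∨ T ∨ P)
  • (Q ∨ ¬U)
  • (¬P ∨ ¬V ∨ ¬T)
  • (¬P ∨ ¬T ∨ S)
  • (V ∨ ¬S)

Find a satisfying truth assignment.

Try P = False.
Set Q = True and propagate.
Try R = False.
For the remaining variables, S = True, T = False, U = True, V = True works.

P=F, Q=T, R=F, S=T, T=F, U=T, V=T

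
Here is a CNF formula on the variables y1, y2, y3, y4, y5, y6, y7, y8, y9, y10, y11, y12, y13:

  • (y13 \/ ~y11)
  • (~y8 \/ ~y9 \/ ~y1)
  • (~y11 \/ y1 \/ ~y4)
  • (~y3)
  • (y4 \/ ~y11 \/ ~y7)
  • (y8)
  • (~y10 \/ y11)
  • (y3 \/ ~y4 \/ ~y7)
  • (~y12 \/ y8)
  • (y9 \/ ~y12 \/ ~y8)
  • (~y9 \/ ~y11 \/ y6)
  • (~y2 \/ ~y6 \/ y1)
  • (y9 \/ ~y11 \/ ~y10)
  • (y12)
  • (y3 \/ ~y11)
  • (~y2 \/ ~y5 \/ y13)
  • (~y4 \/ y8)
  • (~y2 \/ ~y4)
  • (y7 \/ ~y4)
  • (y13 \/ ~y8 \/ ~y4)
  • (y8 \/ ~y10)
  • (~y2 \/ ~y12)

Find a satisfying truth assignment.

The clause (~y3) is unit: y3 must be False.
Unit propagation: (y8) forces y8 = True.
Unit propagation: (y12) forces y12 = True.
Unit propagation: (y9) forces y9 = True.
(~y1) is a unit clause, so y1 = False.
Unit propagation: (~y11) forces y11 = False.
The clause (~y10) is unit: y10 must be False.
(~y2) is a unit clause, so y2 = False.
y4 occurs only negated in the remaining clauses — set y4 = False.
y5, y6, y7, y13 are now unconstrained; take y5 = False, y6 = True, y7 = False, y13 = False.

y1=False, y2=False, y3=False, y4=False, y5=False, y6=True, y7=False, y8=True, y9=True, y10=False, y11=False, y12=True, y13=False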